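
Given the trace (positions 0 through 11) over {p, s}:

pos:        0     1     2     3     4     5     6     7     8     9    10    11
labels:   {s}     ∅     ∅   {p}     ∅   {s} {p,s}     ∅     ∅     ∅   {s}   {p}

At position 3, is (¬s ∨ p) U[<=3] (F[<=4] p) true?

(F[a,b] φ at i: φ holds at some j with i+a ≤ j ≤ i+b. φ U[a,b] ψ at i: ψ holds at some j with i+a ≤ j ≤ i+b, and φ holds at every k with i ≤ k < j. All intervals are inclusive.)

Yes

Need some j in [3,6] with F[<=4] p, and (¬s ∨ p) at every k in [3,j-1].
  j=3: F[<=4] p holds; no prefix to check → satisfied.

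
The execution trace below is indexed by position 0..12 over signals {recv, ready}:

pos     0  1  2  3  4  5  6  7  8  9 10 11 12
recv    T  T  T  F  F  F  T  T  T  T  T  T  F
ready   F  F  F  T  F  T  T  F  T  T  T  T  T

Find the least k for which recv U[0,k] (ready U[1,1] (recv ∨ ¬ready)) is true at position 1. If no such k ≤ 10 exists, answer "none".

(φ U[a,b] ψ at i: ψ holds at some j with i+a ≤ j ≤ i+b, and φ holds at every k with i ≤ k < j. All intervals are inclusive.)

2

Need earliest j ≥ 1 with (ready U[1,1] (recv ∨ ¬ready)), and recv at every k in [1,j-1].
  j=1: rhs fails.
  j=2: rhs fails.
  j=3: rhs holds; lhs holds on [1,2]. k = 2.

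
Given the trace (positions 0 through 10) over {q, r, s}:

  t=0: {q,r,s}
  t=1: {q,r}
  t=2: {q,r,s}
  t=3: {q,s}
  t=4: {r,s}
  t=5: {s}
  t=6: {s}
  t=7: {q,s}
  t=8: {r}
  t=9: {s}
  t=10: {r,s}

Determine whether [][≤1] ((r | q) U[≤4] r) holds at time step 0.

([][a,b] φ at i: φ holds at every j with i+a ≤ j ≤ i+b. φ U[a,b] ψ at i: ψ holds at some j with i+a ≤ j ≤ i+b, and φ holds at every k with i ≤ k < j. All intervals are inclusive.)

Check ((r | q) U[≤4] r) at every j in [0,1]:
  j=0: holds
  j=1: holds
All positions satisfy it → formula holds.

True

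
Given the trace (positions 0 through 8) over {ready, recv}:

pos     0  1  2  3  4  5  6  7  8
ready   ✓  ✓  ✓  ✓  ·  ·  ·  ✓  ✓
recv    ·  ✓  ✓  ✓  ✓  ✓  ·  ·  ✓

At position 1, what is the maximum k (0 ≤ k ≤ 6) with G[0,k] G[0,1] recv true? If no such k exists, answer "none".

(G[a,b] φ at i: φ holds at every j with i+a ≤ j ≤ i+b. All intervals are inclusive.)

G[0,1] recv must hold from j=1 onward; find where it first fails.
  j=1: holds
  j=2: holds
  j=3: holds
  j=4: holds
  j=5: fails
Holds on [1,4], so largest k = 3.

3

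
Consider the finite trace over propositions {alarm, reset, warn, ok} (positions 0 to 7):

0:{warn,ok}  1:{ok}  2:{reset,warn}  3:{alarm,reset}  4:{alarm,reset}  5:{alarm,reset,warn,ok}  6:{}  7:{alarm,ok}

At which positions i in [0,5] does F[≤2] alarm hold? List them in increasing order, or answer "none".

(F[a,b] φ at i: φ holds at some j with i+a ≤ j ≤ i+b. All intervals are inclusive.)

Evaluate at each i in [0,5]:
  i=0: ✗ (none in [0,2])
  i=1: ✓ (witness j=3)
  i=2: ✓ (witness j=3)
  i=3: ✓ (witness j=3)
  i=4: ✓ (witness j=4)
  i=5: ✓ (witness j=5)

1, 2, 3, 4, 5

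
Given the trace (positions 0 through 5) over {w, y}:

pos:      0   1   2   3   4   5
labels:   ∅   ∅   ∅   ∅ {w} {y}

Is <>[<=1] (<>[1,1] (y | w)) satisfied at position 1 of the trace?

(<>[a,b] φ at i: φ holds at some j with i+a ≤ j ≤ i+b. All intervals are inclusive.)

Check <>[1,1] (y | w) at each j in [1,2]:
  j=1: fails (none in [2,2])
  j=2: fails (none in [3,3])
No position in the window satisfies it → formula fails.

False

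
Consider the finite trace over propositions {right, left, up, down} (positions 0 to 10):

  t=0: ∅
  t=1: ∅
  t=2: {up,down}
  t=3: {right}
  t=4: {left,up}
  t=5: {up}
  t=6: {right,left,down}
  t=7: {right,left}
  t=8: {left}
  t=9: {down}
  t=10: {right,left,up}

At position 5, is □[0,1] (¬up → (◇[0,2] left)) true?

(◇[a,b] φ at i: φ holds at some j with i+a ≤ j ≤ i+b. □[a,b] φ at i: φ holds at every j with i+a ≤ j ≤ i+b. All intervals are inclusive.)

Check (¬up → (◇[0,2] left)) at every j in [5,6]:
  j=5: antecedent false → ✓
  j=6: antecedent true; consequent holds (witness at 6) → ✓
All positions satisfy it → formula holds.

Yes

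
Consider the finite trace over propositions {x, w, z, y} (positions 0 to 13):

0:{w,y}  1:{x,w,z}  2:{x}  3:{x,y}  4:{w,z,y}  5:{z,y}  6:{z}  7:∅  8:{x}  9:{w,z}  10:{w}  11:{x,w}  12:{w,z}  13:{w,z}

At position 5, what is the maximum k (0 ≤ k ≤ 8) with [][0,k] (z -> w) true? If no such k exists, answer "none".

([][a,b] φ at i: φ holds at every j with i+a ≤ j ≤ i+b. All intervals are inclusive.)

(z -> w) must hold from j=5 onward; find where it first fails.
  j=5: fails → no k works.

none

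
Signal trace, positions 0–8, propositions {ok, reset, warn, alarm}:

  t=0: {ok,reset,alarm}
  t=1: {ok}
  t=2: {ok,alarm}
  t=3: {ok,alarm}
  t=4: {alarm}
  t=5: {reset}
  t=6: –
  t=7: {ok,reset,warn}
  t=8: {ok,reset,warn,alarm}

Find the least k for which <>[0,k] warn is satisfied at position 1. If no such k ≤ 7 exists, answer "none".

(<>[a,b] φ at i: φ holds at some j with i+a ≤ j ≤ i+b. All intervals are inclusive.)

Scan j = 1,2,… for warn:
  j=1: fails
  j=2: fails
  j=3: fails
  j=4: fails
  j=5: fails
  j=6: fails
  j=7: holds
First hit at j=7, so smallest k = 7-1 = 6.

6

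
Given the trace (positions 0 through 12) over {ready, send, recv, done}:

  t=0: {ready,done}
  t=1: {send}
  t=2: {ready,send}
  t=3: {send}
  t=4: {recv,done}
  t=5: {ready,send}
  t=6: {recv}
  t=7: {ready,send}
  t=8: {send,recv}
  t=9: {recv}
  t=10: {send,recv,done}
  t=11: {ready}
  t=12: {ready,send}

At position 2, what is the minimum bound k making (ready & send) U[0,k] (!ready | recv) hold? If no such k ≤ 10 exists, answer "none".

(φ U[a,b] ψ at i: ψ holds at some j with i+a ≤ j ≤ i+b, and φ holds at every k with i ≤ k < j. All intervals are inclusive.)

Need earliest j ≥ 2 with (!ready | recv), and (ready & send) at every k in [2,j-1].
  j=2: rhs fails.
  j=3: rhs holds; lhs holds on [2,2]. k = 1.

1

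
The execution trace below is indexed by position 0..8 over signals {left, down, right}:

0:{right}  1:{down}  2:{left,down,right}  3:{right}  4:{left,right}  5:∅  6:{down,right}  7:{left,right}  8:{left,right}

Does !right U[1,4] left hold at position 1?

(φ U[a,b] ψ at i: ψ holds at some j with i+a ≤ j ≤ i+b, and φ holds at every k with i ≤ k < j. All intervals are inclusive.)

Holds

Need some j in [2,5] with left, and !right at every k in [1,j-1].
  j=2: left holds; !right holds at every k in [1,1] → satisfied.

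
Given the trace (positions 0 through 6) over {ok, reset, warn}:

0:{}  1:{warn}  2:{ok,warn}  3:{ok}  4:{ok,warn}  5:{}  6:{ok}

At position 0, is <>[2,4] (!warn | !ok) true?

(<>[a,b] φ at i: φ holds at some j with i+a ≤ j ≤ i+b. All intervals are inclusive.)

Check (!warn | !ok) at each j in [2,4]:
  j=2: false
  j=3: true
  j=4: false
Found at j=3 → formula holds.

Holds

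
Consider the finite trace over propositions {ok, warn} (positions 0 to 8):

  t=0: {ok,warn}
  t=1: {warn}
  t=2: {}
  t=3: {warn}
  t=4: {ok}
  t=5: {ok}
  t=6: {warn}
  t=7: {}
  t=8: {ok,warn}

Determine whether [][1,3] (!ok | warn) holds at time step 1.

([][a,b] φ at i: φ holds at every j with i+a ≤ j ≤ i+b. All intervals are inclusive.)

No

Check (!ok | warn) at every j in [2,4]:
  j=2: true
  j=3: true
  j=4: false
Fails at j=4 → formula fails.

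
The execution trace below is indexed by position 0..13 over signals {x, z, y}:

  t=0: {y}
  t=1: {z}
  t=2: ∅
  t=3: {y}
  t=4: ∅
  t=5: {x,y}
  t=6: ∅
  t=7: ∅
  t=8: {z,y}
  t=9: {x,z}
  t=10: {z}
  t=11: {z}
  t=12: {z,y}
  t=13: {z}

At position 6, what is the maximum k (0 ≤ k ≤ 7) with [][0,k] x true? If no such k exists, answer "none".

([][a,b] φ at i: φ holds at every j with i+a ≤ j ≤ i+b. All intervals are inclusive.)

x must hold from j=6 onward; find where it first fails.
  j=6: fails → no k works.

none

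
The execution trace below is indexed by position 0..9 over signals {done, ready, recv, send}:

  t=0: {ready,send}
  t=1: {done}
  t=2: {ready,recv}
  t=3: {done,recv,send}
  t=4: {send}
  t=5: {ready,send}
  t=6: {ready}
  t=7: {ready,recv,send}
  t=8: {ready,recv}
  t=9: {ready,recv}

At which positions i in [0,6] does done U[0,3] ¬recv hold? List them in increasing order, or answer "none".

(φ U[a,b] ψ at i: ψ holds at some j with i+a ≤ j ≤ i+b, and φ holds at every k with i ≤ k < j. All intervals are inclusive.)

0, 1, 3, 4, 5, 6

Evaluate at each i in [0,6]:
  i=0: ✓ (rhs at j=0)
  i=1: ✓ (rhs at j=1)
  i=2: ✗ (lhs fails at k=2 before rhs at j=4)
  i=3: ✓ (rhs at j=4; lhs holds on [3,3])
  i=4: ✓ (rhs at j=4)
  i=5: ✓ (rhs at j=5)
  i=6: ✓ (rhs at j=6)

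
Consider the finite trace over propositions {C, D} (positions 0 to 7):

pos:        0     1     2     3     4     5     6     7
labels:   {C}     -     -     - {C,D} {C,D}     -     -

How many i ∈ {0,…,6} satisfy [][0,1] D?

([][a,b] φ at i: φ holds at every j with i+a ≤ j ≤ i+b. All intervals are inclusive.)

Evaluate at each i in [0,6]:
  i=0: ✗ (fails at j=0)
  i=1: ✗ (fails at j=1)
  i=2: ✗ (fails at j=2)
  i=3: ✗ (fails at j=3)
  i=4: ✓ (all of [4,5])
  i=5: ✗ (fails at j=6)
  i=6: ✗ (fails at j=6)
Positions where it holds: {4} → 1.

1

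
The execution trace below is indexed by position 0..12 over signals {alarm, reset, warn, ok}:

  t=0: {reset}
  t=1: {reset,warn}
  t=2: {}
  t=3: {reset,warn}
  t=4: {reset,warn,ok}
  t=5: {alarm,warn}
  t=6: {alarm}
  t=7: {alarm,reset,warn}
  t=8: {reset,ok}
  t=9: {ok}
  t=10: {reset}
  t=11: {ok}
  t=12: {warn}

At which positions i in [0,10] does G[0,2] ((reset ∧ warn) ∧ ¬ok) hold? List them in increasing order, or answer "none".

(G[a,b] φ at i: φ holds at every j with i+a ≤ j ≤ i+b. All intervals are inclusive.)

Evaluate at each i in [0,10]:
  i=0: ✗ (fails at j=0)
  i=1: ✗ (fails at j=2)
  i=2: ✗ (fails at j=2)
  i=3: ✗ (fails at j=4)
  i=4: ✗ (fails at j=4)
  i=5: ✗ (fails at j=5)
  i=6: ✗ (fails at j=6)
  i=7: ✗ (fails at j=8)
  i=8: ✗ (fails at j=8)
  i=9: ✗ (fails at j=9)
  i=10: ✗ (fails at j=10)

none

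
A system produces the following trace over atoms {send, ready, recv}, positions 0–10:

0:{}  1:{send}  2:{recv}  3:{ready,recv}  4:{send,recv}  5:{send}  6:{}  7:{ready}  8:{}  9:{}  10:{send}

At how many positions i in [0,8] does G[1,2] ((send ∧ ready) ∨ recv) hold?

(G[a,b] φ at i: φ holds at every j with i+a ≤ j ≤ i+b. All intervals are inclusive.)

Evaluate at each i in [0,8]:
  i=0: ✗ (fails at j=1)
  i=1: ✓ (all of [2,3])
  i=2: ✓ (all of [3,4])
  i=3: ✗ (fails at j=5)
  i=4: ✗ (fails at j=5)
  i=5: ✗ (fails at j=6)
  i=6: ✗ (fails at j=7)
  i=7: ✗ (fails at j=8)
  i=8: ✗ (fails at j=9)
Positions where it holds: {1, 2} → 2.

2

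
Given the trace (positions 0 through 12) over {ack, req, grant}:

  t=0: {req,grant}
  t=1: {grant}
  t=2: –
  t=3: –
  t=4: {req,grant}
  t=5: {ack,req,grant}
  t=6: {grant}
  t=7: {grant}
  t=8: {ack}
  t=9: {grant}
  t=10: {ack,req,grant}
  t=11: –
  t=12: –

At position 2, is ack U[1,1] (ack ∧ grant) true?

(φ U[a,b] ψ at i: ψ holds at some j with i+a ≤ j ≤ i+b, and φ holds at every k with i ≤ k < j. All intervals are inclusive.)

False

Need some j in [3,3] with (ack ∧ grant), and ack at every k in [2,j-1].
  j=3: (ack ∧ grant) false.
No j in the window works → until fails.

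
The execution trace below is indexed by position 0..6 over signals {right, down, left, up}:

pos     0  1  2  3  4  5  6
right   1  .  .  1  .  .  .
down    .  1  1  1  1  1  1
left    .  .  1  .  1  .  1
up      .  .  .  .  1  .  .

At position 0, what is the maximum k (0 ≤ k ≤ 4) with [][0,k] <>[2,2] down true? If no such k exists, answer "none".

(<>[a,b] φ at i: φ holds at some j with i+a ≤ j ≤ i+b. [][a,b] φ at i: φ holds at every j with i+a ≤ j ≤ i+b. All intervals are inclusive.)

<>[2,2] down must hold from j=0 onward; find where it first fails.
  j=0: holds
  j=1: holds
  j=2: holds
  j=3: holds
  j=4: holds
Holds through j=4; largest k = 4.

4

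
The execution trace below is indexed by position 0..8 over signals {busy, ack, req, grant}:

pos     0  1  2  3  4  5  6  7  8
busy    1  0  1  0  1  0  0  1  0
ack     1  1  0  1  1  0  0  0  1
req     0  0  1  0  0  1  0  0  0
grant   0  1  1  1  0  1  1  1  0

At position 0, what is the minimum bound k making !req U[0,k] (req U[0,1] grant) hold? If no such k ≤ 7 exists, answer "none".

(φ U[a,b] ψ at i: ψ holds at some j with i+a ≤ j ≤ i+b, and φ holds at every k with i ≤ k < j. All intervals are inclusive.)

Need earliest j ≥ 0 with (req U[0,1] grant), and !req at every k in [0,j-1].
  j=0: rhs fails.
  j=1: rhs holds; lhs holds on [0,0]. k = 1.

1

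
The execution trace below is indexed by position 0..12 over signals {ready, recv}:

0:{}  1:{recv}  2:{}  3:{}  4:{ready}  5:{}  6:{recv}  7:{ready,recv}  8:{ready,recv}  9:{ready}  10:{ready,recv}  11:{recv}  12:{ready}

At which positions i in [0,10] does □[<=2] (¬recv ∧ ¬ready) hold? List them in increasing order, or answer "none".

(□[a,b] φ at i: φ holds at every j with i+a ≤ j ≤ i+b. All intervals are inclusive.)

Evaluate at each i in [0,10]:
  i=0: ✗ (fails at j=1)
  i=1: ✗ (fails at j=1)
  i=2: ✗ (fails at j=4)
  i=3: ✗ (fails at j=4)
  i=4: ✗ (fails at j=4)
  i=5: ✗ (fails at j=6)
  i=6: ✗ (fails at j=6)
  i=7: ✗ (fails at j=7)
  i=8: ✗ (fails at j=8)
  i=9: ✗ (fails at j=9)
  i=10: ✗ (fails at j=10)

none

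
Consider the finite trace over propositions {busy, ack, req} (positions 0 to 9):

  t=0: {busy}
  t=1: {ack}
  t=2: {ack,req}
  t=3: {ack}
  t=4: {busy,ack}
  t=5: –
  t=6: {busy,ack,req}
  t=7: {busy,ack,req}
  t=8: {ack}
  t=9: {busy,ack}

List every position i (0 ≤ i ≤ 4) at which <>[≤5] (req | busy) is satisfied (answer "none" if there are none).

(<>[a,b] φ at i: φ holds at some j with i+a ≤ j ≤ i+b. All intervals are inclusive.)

Evaluate at each i in [0,4]:
  i=0: ✓ (witness j=0)
  i=1: ✓ (witness j=2)
  i=2: ✓ (witness j=2)
  i=3: ✓ (witness j=4)
  i=4: ✓ (witness j=4)

0, 1, 2, 3, 4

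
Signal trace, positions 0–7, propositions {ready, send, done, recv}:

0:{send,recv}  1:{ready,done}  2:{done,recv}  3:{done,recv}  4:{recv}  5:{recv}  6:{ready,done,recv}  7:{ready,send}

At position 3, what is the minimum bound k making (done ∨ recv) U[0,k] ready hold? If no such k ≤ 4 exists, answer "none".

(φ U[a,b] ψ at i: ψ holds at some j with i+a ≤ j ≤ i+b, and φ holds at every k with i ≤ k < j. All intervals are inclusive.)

3

Need earliest j ≥ 3 with ready, and (done ∨ recv) at every k in [3,j-1].
  j=3: rhs fails.
  j=4: rhs fails.
  j=5: rhs fails.
  j=6: rhs holds; lhs holds on [3,5]. k = 3.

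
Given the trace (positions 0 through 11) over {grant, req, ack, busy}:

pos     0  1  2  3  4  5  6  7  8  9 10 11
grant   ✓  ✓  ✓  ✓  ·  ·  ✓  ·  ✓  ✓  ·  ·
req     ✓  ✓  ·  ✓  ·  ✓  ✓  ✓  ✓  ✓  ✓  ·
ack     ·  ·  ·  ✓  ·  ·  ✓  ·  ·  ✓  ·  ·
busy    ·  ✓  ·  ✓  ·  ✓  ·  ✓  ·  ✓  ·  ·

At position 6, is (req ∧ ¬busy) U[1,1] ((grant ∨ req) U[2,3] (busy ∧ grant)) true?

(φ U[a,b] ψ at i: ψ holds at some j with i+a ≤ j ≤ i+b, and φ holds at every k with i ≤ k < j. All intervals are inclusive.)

Need some j in [7,7] with ((grant ∨ req) U[2,3] (busy ∧ grant)), and (req ∧ ¬busy) at every k in [6,j-1].
  j=7: ((grant ∨ req) U[2,3] (busy ∧ grant)) holds; (req ∧ ¬busy) holds at every k in [6,6] → satisfied.

Holds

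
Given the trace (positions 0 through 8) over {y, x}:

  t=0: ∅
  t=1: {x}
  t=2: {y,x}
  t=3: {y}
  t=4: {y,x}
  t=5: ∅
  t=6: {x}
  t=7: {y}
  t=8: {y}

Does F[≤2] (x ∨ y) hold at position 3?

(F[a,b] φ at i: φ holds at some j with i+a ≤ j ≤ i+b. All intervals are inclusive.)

Yes

Check (x ∨ y) at each j in [3,5]:
  j=3: true
  j=4: true
  j=5: false
Found at j=3 → formula holds.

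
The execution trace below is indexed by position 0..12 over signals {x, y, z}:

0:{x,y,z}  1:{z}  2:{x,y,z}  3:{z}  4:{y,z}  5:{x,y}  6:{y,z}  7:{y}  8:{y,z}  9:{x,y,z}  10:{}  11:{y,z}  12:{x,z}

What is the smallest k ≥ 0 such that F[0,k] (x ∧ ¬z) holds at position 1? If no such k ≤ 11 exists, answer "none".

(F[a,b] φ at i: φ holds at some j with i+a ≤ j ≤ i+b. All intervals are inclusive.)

Scan j = 1,2,… for (x ∧ ¬z):
  j=1: fails
  j=2: fails
  j=3: fails
  j=4: fails
  j=5: holds
First hit at j=5, so smallest k = 5-1 = 4.

4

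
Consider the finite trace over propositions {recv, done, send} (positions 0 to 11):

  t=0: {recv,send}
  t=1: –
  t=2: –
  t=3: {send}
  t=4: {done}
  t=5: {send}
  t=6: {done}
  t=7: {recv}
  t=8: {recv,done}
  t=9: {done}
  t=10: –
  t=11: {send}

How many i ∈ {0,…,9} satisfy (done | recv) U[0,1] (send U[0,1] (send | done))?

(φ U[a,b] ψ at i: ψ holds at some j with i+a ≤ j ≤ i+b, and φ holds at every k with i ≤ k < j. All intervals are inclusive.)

8

Evaluate at each i in [0,9]:
  i=0: ✓ (rhs at j=0)
  i=1: ✗ (no rhs in [1,2])
  i=2: ✗ (lhs fails at k=2 before rhs at j=3)
  i=3: ✓ (rhs at j=3)
  i=4: ✓ (rhs at j=4)
  i=5: ✓ (rhs at j=5)
  i=6: ✓ (rhs at j=6)
  i=7: ✓ (rhs at j=8; lhs holds on [7,7])
  i=8: ✓ (rhs at j=8)
  i=9: ✓ (rhs at j=9)
Positions where it holds: {0, 3, 4, 5, 6, 7, 8, 9} → 8.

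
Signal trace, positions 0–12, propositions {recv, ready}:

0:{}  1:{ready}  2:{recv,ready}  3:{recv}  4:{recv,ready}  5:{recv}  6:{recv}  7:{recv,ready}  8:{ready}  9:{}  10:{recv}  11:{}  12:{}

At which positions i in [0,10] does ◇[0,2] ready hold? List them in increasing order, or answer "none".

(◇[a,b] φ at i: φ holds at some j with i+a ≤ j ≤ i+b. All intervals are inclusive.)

Evaluate at each i in [0,10]:
  i=0: ✓ (witness j=1)
  i=1: ✓ (witness j=1)
  i=2: ✓ (witness j=2)
  i=3: ✓ (witness j=4)
  i=4: ✓ (witness j=4)
  i=5: ✓ (witness j=7)
  i=6: ✓ (witness j=7)
  i=7: ✓ (witness j=7)
  i=8: ✓ (witness j=8)
  i=9: ✗ (none in [9,11])
  i=10: ✗ (none in [10,12])

0, 1, 2, 3, 4, 5, 6, 7, 8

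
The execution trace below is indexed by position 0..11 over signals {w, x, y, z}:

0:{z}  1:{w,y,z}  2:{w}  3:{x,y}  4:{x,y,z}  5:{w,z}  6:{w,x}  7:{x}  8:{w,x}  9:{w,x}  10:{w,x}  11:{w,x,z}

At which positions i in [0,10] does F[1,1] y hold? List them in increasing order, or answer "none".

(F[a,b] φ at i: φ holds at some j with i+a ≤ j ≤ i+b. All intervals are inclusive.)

Evaluate at each i in [0,10]:
  i=0: ✓ (witness j=1)
  i=1: ✗ (none in [2,2])
  i=2: ✓ (witness j=3)
  i=3: ✓ (witness j=4)
  i=4: ✗ (none in [5,5])
  i=5: ✗ (none in [6,6])
  i=6: ✗ (none in [7,7])
  i=7: ✗ (none in [8,8])
  i=8: ✗ (none in [9,9])
  i=9: ✗ (none in [10,10])
  i=10: ✗ (none in [11,11])

0, 2, 3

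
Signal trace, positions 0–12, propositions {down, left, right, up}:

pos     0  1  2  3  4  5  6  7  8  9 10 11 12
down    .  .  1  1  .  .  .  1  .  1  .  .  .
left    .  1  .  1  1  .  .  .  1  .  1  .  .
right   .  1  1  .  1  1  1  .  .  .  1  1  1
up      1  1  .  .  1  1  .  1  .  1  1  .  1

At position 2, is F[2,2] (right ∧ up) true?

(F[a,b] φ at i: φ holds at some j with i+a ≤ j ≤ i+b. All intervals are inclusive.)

True

Check (right ∧ up) at each j in [4,4]:
  j=4: true
Found at j=4 → formula holds.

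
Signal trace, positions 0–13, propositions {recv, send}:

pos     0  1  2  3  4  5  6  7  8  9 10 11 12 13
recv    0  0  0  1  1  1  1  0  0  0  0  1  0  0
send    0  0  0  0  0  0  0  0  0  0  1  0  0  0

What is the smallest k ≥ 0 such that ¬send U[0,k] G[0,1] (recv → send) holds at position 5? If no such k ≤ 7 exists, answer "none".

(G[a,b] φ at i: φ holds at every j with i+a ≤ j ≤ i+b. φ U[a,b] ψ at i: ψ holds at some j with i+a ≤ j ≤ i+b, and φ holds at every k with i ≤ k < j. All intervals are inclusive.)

Need earliest j ≥ 5 with G[0,1] (recv → send), and ¬send at every k in [5,j-1].
  j=5: rhs fails.
  j=6: rhs fails.
  j=7: rhs holds; lhs holds on [5,6]. k = 2.

2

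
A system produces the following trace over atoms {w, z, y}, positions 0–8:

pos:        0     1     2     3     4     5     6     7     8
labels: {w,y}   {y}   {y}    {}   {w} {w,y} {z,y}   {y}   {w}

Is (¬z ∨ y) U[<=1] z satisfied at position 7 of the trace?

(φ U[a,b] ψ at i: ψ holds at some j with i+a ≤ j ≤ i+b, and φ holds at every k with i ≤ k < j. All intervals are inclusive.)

Need some j in [7,8] with z, and (¬z ∨ y) at every k in [7,j-1].
  j=7: z false.
  j=8: z false.
No j in the window works → until fails.

False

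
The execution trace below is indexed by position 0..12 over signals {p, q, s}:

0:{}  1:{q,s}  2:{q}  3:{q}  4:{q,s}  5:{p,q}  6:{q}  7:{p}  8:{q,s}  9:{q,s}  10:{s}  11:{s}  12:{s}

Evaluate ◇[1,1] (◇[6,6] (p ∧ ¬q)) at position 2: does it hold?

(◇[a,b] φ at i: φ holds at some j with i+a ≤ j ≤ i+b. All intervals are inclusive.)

Check ◇[6,6] (p ∧ ¬q) at each j in [3,3]:
  j=3: fails (none in [9,9])
No position in the window satisfies it → formula fails.

False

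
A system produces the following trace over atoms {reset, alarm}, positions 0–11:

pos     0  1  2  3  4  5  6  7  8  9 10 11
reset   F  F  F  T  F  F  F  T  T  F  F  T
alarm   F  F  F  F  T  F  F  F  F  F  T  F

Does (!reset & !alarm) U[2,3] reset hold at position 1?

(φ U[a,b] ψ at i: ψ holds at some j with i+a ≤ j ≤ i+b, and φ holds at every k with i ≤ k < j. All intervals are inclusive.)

True

Need some j in [3,4] with reset, and (!reset & !alarm) at every k in [1,j-1].
  j=3: reset holds; (!reset & !alarm) holds at every k in [1,2] → satisfied.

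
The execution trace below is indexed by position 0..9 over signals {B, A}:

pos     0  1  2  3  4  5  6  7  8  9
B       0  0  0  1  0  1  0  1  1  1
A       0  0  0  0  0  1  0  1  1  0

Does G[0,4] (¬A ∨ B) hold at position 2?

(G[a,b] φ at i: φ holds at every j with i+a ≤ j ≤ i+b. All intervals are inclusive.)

Check (¬A ∨ B) at every j in [2,6]:
  j=2: true
  j=3: true
  j=4: true
  j=5: true
  j=6: true
All positions satisfy it → formula holds.

Holds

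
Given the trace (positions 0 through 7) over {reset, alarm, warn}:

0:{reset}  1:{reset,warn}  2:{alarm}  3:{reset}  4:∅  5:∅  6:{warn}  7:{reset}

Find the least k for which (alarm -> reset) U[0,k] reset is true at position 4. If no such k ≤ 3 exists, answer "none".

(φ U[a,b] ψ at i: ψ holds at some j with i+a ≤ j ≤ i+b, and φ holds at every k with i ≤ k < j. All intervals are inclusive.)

Need earliest j ≥ 4 with reset, and (alarm -> reset) at every k in [4,j-1].
  j=4: rhs fails.
  j=5: rhs fails.
  j=6: rhs fails.
  j=7: rhs holds; lhs holds on [4,6]. k = 3.

3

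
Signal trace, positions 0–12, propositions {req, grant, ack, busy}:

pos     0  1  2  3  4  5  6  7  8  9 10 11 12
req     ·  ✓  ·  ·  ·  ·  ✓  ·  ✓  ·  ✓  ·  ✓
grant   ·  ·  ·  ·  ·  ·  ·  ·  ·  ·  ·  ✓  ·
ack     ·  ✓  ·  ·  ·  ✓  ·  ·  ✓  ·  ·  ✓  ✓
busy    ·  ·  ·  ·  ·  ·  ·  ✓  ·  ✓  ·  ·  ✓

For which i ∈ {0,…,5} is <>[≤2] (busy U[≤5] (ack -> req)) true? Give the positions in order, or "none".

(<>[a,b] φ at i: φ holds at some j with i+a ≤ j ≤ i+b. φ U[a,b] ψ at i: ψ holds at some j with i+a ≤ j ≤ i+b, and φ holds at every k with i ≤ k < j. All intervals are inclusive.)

Evaluate at each i in [0,5]:
  i=0: ✓ (witness j=0)
  i=1: ✓ (witness j=1)
  i=2: ✓ (witness j=2)
  i=3: ✓ (witness j=3)
  i=4: ✓ (witness j=4)
  i=5: ✓ (witness j=6)

0, 1, 2, 3, 4, 5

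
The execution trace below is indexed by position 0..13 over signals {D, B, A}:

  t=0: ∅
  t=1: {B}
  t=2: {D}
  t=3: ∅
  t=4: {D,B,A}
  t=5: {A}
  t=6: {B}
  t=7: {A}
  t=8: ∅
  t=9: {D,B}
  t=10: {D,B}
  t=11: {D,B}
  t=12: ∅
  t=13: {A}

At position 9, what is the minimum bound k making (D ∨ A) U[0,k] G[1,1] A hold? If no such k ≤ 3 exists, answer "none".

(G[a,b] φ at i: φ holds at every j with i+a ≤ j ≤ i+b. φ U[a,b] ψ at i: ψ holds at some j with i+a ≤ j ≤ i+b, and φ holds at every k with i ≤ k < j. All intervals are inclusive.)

Need earliest j ≥ 9 with G[1,1] A, and (D ∨ A) at every k in [9,j-1].
  j=9: rhs fails.
  j=10: rhs fails.
  j=11: rhs fails.
  j=12: rhs holds; lhs holds on [9,11]. k = 3.

3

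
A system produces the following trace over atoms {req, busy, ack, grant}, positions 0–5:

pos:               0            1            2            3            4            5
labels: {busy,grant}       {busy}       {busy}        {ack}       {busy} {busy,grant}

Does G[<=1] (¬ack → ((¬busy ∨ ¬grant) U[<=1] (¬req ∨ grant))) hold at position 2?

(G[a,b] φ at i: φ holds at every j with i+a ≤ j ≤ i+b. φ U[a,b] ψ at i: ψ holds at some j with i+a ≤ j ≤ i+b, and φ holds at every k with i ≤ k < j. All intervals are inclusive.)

Check (¬ack → ((¬busy ∨ ¬grant) U[<=1] (¬req ∨ grant))) at every j in [2,3]:
  j=2: antecedent true; consequent holds → ✓
  j=3: antecedent false → ✓
All positions satisfy it → formula holds.

Holds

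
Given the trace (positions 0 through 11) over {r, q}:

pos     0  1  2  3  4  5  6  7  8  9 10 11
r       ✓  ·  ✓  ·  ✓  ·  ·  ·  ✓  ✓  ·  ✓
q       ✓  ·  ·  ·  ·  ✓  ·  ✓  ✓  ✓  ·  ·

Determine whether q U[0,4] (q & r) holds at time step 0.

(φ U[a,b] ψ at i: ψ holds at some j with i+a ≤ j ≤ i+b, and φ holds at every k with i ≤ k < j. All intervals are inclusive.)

Need some j in [0,4] with (q & r), and q at every k in [0,j-1].
  j=0: (q & r) holds; no prefix to check → satisfied.

Holds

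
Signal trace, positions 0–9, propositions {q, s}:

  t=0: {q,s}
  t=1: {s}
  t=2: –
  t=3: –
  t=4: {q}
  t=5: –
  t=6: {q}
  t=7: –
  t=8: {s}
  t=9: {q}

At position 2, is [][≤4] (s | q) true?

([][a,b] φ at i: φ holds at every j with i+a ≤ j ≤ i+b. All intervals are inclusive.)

Check (s | q) at every j in [2,6]:
  j=2: false
  j=3: false
  j=4: true
  j=5: false
  j=6: true
Fails at j=2 → formula fails.

False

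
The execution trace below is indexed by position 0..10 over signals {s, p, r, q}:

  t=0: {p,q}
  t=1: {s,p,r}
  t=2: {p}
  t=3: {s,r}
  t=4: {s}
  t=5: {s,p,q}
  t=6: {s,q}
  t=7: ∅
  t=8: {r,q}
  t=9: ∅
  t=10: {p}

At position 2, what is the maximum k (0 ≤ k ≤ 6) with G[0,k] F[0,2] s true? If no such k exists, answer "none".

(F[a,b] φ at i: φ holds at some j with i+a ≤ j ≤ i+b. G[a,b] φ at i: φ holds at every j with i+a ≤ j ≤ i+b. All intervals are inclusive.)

4

F[0,2] s must hold from j=2 onward; find where it first fails.
  j=2: holds
  j=3: holds
  j=4: holds
  j=5: holds
  j=6: holds
  j=7: fails
Holds on [2,6], so largest k = 4.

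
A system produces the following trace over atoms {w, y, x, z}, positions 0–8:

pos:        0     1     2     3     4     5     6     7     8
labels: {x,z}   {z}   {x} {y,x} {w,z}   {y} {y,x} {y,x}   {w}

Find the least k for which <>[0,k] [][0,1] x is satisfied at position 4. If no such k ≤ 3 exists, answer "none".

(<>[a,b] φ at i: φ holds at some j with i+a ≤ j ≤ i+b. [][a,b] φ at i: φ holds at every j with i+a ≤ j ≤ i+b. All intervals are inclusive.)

Scan j = 4,5,… for [][0,1] x:
  j=4: fails
  j=5: fails
  j=6: holds
First hit at j=6, so smallest k = 6-4 = 2.

2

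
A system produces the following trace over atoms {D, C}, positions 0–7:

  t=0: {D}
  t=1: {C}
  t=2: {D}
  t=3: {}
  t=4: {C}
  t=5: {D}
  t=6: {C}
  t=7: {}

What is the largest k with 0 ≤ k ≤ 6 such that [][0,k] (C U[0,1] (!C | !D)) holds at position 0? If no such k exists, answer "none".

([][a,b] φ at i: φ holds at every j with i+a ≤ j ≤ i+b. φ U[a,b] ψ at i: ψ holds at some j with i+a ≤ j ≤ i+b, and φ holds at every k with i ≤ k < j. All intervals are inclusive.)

6

(C U[0,1] (!C | !D)) must hold from j=0 onward; find where it first fails.
  j=0: holds
  j=1: holds
  j=2: holds
  j=3: holds
  j=4: holds
  j=5: holds
  j=6: holds
Holds through j=6; largest k = 6.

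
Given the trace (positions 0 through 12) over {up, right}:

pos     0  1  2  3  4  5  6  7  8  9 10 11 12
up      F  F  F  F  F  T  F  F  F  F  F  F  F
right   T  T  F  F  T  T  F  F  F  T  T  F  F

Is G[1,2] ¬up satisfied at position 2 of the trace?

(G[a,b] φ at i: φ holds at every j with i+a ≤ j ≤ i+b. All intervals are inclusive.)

Check ¬up at every j in [3,4]:
  j=3: true
  j=4: true
All positions satisfy it → formula holds.

True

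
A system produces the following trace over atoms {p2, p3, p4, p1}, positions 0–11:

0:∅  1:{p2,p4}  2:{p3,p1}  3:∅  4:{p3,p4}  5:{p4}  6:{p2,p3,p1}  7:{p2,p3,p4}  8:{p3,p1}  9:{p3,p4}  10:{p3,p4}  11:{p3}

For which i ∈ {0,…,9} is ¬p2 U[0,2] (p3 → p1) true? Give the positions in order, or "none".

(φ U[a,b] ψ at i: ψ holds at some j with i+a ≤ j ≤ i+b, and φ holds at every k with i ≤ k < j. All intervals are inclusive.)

Evaluate at each i in [0,9]:
  i=0: ✓ (rhs at j=0)
  i=1: ✓ (rhs at j=1)
  i=2: ✓ (rhs at j=2)
  i=3: ✓ (rhs at j=3)
  i=4: ✓ (rhs at j=5; lhs holds on [4,4])
  i=5: ✓ (rhs at j=5)
  i=6: ✓ (rhs at j=6)
  i=7: ✗ (lhs fails at k=7 before rhs at j=8)
  i=8: ✓ (rhs at j=8)
  i=9: ✗ (no rhs in [9,11])

0, 1, 2, 3, 4, 5, 6, 8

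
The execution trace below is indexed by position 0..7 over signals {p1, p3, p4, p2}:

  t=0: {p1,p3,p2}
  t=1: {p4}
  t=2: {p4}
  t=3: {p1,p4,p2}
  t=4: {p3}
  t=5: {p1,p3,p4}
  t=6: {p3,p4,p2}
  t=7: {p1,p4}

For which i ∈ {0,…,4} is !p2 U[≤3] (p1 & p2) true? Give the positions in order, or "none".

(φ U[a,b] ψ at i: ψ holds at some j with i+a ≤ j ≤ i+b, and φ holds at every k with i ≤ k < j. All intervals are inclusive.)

Evaluate at each i in [0,4]:
  i=0: ✓ (rhs at j=0)
  i=1: ✓ (rhs at j=3; lhs holds on [1,2])
  i=2: ✓ (rhs at j=3; lhs holds on [2,2])
  i=3: ✓ (rhs at j=3)
  i=4: ✗ (no rhs in [4,7])

0, 1, 2, 3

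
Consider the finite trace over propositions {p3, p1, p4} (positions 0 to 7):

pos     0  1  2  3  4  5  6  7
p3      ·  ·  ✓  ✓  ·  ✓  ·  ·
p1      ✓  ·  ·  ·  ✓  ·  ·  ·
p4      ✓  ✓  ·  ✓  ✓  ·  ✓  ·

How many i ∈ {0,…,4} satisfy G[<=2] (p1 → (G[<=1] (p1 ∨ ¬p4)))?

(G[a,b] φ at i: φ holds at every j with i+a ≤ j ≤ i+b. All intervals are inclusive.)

Evaluate at each i in [0,4]:
  i=0: ✗ (fails at j=0)
  i=1: ✓ (all of [1,3])
  i=2: ✓ (all of [2,4])
  i=3: ✓ (all of [3,5])
  i=4: ✓ (all of [4,6])
Positions where it holds: {1, 2, 3, 4} → 4.

4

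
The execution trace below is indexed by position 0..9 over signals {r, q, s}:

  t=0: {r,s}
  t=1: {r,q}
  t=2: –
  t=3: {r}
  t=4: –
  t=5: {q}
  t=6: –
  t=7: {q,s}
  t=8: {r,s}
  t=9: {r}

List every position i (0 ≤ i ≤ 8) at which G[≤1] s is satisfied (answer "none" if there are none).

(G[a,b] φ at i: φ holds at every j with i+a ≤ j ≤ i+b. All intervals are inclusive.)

Evaluate at each i in [0,8]:
  i=0: ✗ (fails at j=1)
  i=1: ✗ (fails at j=1)
  i=2: ✗ (fails at j=2)
  i=3: ✗ (fails at j=3)
  i=4: ✗ (fails at j=4)
  i=5: ✗ (fails at j=5)
  i=6: ✗ (fails at j=6)
  i=7: ✓ (all of [7,8])
  i=8: ✗ (fails at j=9)

7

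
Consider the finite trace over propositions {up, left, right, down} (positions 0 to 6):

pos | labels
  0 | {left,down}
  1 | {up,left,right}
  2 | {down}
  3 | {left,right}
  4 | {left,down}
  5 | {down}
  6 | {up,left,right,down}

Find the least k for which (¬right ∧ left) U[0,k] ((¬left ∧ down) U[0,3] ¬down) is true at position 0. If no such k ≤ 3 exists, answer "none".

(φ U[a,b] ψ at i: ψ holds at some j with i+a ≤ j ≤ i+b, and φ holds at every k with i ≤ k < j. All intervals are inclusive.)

1

Need earliest j ≥ 0 with ((¬left ∧ down) U[0,3] ¬down), and (¬right ∧ left) at every k in [0,j-1].
  j=0: rhs fails.
  j=1: rhs holds; lhs holds on [0,0]. k = 1.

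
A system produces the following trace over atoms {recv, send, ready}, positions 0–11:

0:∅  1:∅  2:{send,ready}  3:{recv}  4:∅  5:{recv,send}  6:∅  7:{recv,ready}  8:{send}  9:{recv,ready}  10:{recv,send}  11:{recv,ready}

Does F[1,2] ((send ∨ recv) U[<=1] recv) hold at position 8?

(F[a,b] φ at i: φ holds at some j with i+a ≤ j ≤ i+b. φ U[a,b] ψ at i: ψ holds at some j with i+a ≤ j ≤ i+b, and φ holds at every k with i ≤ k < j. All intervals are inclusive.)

True

Check ((send ∨ recv) U[<=1] recv) at each j in [9,10]:
  j=9: holds
  j=10: holds
Found at j=9 → formula holds.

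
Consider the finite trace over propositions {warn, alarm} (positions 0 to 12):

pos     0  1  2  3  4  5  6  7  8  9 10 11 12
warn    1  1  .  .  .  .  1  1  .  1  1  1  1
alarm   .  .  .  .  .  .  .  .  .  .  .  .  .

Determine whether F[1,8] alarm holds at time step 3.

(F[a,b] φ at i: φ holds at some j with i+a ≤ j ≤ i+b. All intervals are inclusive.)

False

Check alarm at each j in [4,11]:
  j=4: false
  j=5: false
  j=6: false
  j=7: false
  j=8: false
  j=9: false
  j=10: false
  j=11: false
No position in the window satisfies it → formula fails.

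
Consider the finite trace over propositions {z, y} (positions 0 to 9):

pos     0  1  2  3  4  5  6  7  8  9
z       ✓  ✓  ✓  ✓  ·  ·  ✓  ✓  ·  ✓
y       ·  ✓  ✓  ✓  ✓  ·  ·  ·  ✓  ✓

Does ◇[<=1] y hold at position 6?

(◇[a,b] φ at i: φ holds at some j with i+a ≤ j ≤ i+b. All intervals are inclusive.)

Check y at each j in [6,7]:
  j=6: false
  j=7: false
No position in the window satisfies it → formula fails.

Does not hold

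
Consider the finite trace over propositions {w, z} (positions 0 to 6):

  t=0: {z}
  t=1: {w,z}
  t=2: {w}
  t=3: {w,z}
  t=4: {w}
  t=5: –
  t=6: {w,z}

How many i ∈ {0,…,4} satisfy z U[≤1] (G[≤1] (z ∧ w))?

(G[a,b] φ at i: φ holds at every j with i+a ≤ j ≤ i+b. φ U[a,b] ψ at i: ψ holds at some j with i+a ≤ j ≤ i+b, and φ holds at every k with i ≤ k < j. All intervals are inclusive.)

0

Evaluate at each i in [0,4]:
  i=0: ✗ (no rhs in [0,1])
  i=1: ✗ (no rhs in [1,2])
  i=2: ✗ (no rhs in [2,3])
  i=3: ✗ (no rhs in [3,4])
  i=4: ✗ (no rhs in [4,5])
Positions where it holds: {} → 0.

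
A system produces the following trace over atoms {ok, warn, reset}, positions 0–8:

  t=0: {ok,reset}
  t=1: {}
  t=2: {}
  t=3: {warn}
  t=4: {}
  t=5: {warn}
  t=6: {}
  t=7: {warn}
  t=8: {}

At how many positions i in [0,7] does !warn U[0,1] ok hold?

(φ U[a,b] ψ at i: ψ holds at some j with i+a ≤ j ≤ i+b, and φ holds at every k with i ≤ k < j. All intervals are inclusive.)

1

Evaluate at each i in [0,7]:
  i=0: ✓ (rhs at j=0)
  i=1: ✗ (no rhs in [1,2])
  i=2: ✗ (no rhs in [2,3])
  i=3: ✗ (no rhs in [3,4])
  i=4: ✗ (no rhs in [4,5])
  i=5: ✗ (no rhs in [5,6])
  i=6: ✗ (no rhs in [6,7])
  i=7: ✗ (no rhs in [7,8])
Positions where it holds: {0} → 1.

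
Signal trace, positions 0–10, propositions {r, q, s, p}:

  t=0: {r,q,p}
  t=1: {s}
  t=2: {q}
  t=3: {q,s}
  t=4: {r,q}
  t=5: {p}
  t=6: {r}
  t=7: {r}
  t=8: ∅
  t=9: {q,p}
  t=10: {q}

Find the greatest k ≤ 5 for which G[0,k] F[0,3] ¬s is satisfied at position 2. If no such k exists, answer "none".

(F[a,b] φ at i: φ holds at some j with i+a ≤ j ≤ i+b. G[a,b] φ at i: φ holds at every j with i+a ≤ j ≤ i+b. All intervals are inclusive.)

F[0,3] ¬s must hold from j=2 onward; find where it first fails.
  j=2: holds
  j=3: holds
  j=4: holds
  j=5: holds
  j=6: holds
  j=7: holds
Holds through j=7; largest k = 5.

5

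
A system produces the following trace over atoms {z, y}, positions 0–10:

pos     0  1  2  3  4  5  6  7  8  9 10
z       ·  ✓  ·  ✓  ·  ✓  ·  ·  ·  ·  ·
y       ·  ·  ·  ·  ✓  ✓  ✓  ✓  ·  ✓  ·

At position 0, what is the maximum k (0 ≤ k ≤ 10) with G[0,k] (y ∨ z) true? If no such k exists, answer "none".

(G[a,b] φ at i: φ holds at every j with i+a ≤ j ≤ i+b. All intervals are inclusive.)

(y ∨ z) must hold from j=0 onward; find where it first fails.
  j=0: fails → no k works.

none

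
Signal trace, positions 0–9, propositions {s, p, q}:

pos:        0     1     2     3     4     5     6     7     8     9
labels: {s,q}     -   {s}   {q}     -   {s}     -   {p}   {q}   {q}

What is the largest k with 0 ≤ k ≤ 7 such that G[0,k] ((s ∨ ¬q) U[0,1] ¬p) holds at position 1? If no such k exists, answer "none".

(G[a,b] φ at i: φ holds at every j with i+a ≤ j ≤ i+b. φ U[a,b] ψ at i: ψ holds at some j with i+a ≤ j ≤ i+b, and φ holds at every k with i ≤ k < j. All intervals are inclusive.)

((s ∨ ¬q) U[0,1] ¬p) must hold from j=1 onward; find where it first fails.
  j=1: holds
  j=2: holds
  j=3: holds
  j=4: holds
  j=5: holds
  j=6: holds
  j=7: holds
  j=8: holds
Holds through j=8; largest k = 7.

7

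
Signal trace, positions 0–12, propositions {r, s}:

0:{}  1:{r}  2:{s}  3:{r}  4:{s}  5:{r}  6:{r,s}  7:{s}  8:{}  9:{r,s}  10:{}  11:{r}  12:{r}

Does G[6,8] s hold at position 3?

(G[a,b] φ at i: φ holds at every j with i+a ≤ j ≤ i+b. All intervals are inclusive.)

Check s at every j in [9,11]:
  j=9: true
  j=10: false
  j=11: false
Fails at j=10 → formula fails.

No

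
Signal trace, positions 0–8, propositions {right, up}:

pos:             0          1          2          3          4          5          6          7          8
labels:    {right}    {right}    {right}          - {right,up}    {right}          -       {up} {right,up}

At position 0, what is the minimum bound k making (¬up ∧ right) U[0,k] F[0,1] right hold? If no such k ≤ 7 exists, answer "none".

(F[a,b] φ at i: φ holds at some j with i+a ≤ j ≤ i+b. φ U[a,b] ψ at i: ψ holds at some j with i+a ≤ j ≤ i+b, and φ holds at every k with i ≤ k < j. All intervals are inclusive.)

Need earliest j ≥ 0 with F[0,1] right, and (¬up ∧ right) at every k in [0,j-1].
  j=0: rhs holds (empty prefix). k = 0.

0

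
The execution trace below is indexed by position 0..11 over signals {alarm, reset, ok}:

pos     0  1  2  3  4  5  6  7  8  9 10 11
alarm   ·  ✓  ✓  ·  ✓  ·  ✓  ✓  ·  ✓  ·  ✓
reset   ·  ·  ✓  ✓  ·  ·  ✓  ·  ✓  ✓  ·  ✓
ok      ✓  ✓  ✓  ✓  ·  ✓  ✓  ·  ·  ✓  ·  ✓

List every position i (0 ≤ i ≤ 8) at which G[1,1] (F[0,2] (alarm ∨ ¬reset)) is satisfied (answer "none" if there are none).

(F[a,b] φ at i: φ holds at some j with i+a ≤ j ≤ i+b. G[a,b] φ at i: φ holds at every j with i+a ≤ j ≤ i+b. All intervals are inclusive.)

Evaluate at each i in [0,8]:
  i=0: ✓ (all of [1,1])
  i=1: ✓ (all of [2,2])
  i=2: ✓ (all of [3,3])
  i=3: ✓ (all of [4,4])
  i=4: ✓ (all of [5,5])
  i=5: ✓ (all of [6,6])
  i=6: ✓ (all of [7,7])
  i=7: ✓ (all of [8,8])
  i=8: ✓ (all of [9,9])

0, 1, 2, 3, 4, 5, 6, 7, 8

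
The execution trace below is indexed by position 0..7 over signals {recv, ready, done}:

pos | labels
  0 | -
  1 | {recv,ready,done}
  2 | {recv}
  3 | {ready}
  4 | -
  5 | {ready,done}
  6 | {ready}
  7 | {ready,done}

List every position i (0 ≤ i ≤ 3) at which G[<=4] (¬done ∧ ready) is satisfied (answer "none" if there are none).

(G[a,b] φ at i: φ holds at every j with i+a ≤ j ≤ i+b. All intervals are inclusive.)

none

Evaluate at each i in [0,3]:
  i=0: ✗ (fails at j=0)
  i=1: ✗ (fails at j=1)
  i=2: ✗ (fails at j=2)
  i=3: ✗ (fails at j=4)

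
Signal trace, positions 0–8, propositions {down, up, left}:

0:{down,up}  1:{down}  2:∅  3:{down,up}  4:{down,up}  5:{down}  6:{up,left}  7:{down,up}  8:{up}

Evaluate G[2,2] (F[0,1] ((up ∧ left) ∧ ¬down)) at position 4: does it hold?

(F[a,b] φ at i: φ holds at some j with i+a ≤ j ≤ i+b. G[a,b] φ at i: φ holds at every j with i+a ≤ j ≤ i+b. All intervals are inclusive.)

Holds

Check F[0,1] ((up ∧ left) ∧ ¬down) at every j in [6,6]:
  j=6: holds (witness at 6)
All positions satisfy it → formula holds.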